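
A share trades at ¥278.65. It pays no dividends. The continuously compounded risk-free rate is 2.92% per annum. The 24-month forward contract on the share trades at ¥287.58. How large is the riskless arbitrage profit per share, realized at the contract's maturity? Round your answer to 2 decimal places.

¥7.83 per share

Fair forward: F* = S·e^(carry·T), with carry = r = 0.0292
F* = 278.65 · e^(0.0292 × 24/12) = 278.65 · e^0.058400 = 278.65 × 1.060139 = ¥295.4077
Market ¥287.58 < fair ¥295.4077: forward underpriced → reverse cash-and-carry (short spot, go long the forward).
At maturity, profit = |F_mkt − F*| = |287.58 − 295.4077| = ¥7.83 per share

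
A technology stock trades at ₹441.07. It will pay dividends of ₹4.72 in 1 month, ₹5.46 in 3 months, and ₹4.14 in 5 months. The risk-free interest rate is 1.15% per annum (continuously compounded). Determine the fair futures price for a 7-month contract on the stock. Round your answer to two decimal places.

PV(dividends) I = 4.72·e^(−0.0115·1/12) + 5.46·e^(−0.0115·3/12) + 4.14·e^(−0.0115·5/12)
I = 4.7155 + 5.4443 + 4.1202 = 14.2800
F = (S − I)·e^(rT) = (441.07 − 14.2800) · e^(0.0115·7/12)
= 426.7900 · e^0.006708 = 426.7900 × 1.006731 = ₹429.66

₹429.66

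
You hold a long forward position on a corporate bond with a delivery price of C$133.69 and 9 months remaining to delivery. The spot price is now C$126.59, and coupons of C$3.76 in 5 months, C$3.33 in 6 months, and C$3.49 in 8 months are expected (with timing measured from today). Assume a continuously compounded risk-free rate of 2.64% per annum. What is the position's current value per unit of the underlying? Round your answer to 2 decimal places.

-C$14.91

PV(remaining coupons) I = 3.76·e^(−0.0264·5/12) + 3.33·e^(−0.0264·6/12) + 3.49·e^(−0.0264·8/12) = 10.4343
Current forward F = (S − I)·e^(rT) = (126.59 − 10.4343)·e^(0.0264·9/12) = 116.1557 × 1.019997 = 118.4785
Value (long) = (F − K)·e^(−rT) = (118.4785 − 133.69) × 0.980395 = -14.9133
Value = -C$14.91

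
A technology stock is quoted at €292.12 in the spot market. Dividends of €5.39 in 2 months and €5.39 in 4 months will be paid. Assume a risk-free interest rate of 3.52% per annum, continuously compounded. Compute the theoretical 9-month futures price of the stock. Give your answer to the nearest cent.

PV(dividends) I = 5.39·e^(−0.0352·2/12) + 5.39·e^(−0.0352·4/12)
I = 5.3585 + 5.3271 = 10.6856
F = (S − I)·e^(rT) = (292.12 − 10.6856) · e^(0.0352·9/12)
= 281.4344 · e^0.026400 = 281.4344 × 1.026752 = €288.96

€288.96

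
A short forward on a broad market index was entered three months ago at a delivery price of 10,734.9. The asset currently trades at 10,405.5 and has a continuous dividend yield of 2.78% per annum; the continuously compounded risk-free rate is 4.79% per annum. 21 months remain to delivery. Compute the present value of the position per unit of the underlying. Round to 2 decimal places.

Current fair forward for the remaining 21 months: F = S·e^((r − q)·T), (r − q) = 0.0479 − 0.0278 = 0.0201
F = 10405.5 · e^(0.0201 × 21/12) = 10405.5 × 1.03580096 = 10778.0269
Value of long forward = (F − K)·e^(−rT) = (10778.0269 − 10734.9) · e^(−0.0479·21/12)
= 43.1269 × 0.91959217 = 39.66
Short position value = −(long value) = -39.66

-39.66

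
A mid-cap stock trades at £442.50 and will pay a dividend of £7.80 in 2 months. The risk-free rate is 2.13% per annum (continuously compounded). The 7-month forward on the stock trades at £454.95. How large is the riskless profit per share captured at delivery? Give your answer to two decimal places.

PV(dividends) I = 7.80·e^(−0.0213·2/12) = 7.7724
Fair forward F* = (S − I)·e^(rT) = (442.50 − 7.7724)·e^0.012425 = 434.7276 × 1.012503 = 440.1630
Market £454.95 > fair 440.1630: forward overpriced → cash-and-carry (borrow at r, buy the stock and collect the dividends, short the forward).
Profit at T = |F_mkt − F*| = |454.95 − 440.1630| = £14.79 per share

£14.79 per share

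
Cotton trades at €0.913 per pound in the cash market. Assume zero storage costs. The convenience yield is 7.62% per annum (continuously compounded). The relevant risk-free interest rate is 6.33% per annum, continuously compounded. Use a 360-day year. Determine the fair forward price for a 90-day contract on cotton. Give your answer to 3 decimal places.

€0.910 per pound

Net carry = r + u − y = 0.0633 + 0.0000 − 0.0762 = -0.0129
F = S·e^((r+u−y)T) = 0.913 · e^(-0.0129 × 90/360) = 0.913 · e^-0.003225
= 0.913 × 0.996780 = €0.910 per pound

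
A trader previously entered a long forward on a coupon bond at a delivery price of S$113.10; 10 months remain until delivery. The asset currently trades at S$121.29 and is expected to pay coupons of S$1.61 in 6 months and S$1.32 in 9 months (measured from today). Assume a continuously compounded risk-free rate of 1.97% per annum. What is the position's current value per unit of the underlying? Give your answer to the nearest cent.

S$7.14

PV(remaining coupons) I = 1.61·e^(−0.0197·6/12) + 1.32·e^(−0.0197·9/12) = 2.8949
Current forward F = (S − I)·e^(rT) = (121.29 − 2.8949)·e^(0.0197·10/12) = 118.3951 × 1.016552 = 120.3548
Value (long) = (F − K)·e^(−rT) = (120.3548 − 113.10) × 0.983717 = 7.1367
Value = S$7.14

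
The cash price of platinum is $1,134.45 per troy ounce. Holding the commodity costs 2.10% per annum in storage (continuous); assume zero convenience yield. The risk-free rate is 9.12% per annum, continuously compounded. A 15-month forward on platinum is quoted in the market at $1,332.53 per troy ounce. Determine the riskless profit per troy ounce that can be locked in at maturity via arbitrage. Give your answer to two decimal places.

Fair forward: F* = S·e^(carry·T), with carry = (r + u) = 0.0912 + 0.0210 = 0.1122
F* = 1134.45 · e^(0.1122 × 15/12) = 1134.45 · e^0.14025000 = 1134.45 × 1.15056140 = $1305.2544
Market $1332.53 > fair $1305.2544: forward overpriced → cash-and-carry (buy spot, short the forward).
At maturity, profit = |F_mkt − F*| = |1332.53 − 1305.2544| = $27.28 per troy ounce

$27.28 per troy ounce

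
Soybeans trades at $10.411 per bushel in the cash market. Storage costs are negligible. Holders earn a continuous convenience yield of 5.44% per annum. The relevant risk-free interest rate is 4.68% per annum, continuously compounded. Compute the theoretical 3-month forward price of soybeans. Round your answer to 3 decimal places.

Net carry = r + u − y = 0.0468 + 0.0000 − 0.0544 = -0.0076
F = S·e^((r+u−y)T) = 10.411 · e^(-0.0076 × 3/12) = 10.411 · e^-0.001900
= 10.411 × 0.998102 = $10.391 per bushel

$10.391 per bushel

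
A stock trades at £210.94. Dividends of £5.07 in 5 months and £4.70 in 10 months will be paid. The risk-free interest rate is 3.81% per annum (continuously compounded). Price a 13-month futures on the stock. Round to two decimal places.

£209.88

PV(dividends) I = 5.07·e^(−0.0381·5/12) + 4.70·e^(−0.0381·10/12)
I = 4.9901 + 4.5531 = 9.5432
F = (S − I)·e^(rT) = (210.94 − 9.5432) · e^(0.0381·13/12)
= 201.3968 · e^0.041275 = 201.3968 × 1.042139 = £209.88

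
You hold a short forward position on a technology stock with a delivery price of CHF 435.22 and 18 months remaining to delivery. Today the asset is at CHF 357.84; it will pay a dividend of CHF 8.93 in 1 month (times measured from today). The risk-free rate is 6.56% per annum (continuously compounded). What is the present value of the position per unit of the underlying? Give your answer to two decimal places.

PV(remaining dividends) I = 8.93·e^(−0.0656·1/12) = 8.8813
Current forward F = (S − I)·e^(rT) = (357.84 − 8.8813)·e^(0.0656·18/12) = 348.9587 × 1.103404 = 385.0424
Value (long) = (F − K)·e^(−rT) = (385.0424 − 435.22) × 0.906286 = -45.4753
Short position value = −(long value) = CHF 45.48

CHF 45.48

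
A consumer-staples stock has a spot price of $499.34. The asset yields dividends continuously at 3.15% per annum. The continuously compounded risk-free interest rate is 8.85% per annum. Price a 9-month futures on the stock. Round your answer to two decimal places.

F = S·e^((r − q)T) = 499.34 · e^((0.0885 − 0.0315) × 9/12)
= 499.34 · e^0.042750 = 499.34 × 1.043677
F = $521.15

$521.15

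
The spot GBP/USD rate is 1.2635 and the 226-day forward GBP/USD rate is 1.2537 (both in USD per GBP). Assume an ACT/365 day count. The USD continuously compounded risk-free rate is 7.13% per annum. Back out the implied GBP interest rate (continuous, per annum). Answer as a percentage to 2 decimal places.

8.39%

F = S·e^((r_USD − r_GBP)T) ⇒ r_GBP = r_USD − ln(F/S)/T
ln(1.2537/1.2635) = -0.007786; /(226/365) = -0.012575
r_GBP = 0.0713 + 0.012575 = 0.083875
r_GBP = 8.39%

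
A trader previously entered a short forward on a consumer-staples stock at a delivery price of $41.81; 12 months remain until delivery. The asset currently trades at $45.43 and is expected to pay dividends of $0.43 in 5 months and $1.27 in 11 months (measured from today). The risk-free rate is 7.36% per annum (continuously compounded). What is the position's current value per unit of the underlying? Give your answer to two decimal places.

-$4.98

PV(remaining dividends) I = 0.43·e^(−0.0736·5/12) + 1.27·e^(−0.0736·11/12) = 1.6042
Current forward F = (S − I)·e^(rT) = (45.43 − 1.6042)·e^(0.0736·12/12) = 43.8258 × 1.076376 = 47.1730
Value (long) = (F − K)·e^(−rT) = (47.1730 − 41.81) × 0.929043 = 4.9825
Short position value = −(long value) = -$4.98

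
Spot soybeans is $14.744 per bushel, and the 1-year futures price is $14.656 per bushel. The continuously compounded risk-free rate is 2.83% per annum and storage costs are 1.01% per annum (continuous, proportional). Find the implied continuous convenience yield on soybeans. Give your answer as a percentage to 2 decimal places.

F = S·e^((r+u−y)T) ⇒ (r+u−y) = ln(F/S)/T
ln(14.656/14.744) = -0.005986; /T ⇒ -0.005986
y = r + u − ln(F/S)/T = 0.0283 + 0.0101 + 0.005986 = 0.044386
y = 4.44%

4.44%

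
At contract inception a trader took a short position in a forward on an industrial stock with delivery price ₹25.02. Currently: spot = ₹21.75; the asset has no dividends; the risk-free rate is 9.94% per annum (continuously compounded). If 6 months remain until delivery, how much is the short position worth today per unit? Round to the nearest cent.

₹2.06

Current fair forward for the remaining 6 months: F = S·e^(r·T), r = 0.0994
F = 21.75 · e^(0.0994 × 6/12) = 21.75 × 1.050956 = 22.8583
Value of long forward = (F − K)·e^(−rT) = (22.8583 − 25.02) · e^(−0.0994·6/12)
= -2.1617 × 0.951515 = -2.06
Short position value = −(long value) = ₹2.06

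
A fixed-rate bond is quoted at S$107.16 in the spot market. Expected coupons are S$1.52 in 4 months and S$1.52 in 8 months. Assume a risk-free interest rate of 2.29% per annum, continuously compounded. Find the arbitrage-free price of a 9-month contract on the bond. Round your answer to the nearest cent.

PV(coupons) I = 1.52·e^(−0.0229·4/12) + 1.52·e^(−0.0229·8/12)
I = 1.5084 + 1.4970 = 3.0054
F = (S − I)·e^(rT) = (107.16 − 3.0054) · e^(0.0229·9/12)
= 104.1546 · e^0.017175 = 104.1546 × 1.017323 = S$105.96

S$105.96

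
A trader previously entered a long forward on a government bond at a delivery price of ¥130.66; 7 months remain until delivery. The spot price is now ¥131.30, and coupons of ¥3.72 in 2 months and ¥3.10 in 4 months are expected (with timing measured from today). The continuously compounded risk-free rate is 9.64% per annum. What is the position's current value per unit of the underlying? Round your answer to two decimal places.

PV(remaining coupons) I = 3.72·e^(−0.0964·2/12) + 3.10·e^(−0.0964·4/12) = 6.6627
Current forward F = (S − I)·e^(rT) = (131.30 − 6.6627)·e^(0.0964·7/12) = 124.6373 × 1.057844 = 131.8468
Value (long) = (F − K)·e^(−rT) = (131.8468 − 130.66) × 0.945319 = 1.1219
Value = ¥1.12

¥1.12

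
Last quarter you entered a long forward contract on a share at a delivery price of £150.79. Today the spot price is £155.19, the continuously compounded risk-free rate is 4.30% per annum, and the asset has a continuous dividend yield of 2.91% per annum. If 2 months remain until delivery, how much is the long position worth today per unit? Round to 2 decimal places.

Current fair forward for the remaining 2 months: F = S·e^((r − q)·T), (r − q) = 0.0430 − 0.0291 = 0.0139
F = 155.19 · e^(0.0139 × 2/12) = 155.19 × 1.002319 = 155.5499
Value of long forward = (F − K)·e^(−rT) = (155.5499 − 150.79) · e^(−0.0430·2/12)
= 4.7599 × 0.992859 = 4.73

£4.73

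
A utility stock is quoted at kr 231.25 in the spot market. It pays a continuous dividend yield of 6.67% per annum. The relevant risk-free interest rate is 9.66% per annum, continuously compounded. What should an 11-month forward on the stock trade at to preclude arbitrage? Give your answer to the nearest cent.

F = S·e^((r − q)T) = 231.25 · e^((0.0966 − 0.0667) × 11/12)
= 231.25 · e^0.027408 = 231.25 × 1.027787
F = kr 237.68

kr 237.68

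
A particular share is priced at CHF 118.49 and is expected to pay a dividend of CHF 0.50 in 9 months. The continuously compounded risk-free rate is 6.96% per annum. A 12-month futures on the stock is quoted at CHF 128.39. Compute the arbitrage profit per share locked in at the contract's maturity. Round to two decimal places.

CHF 1.87 per share

PV(dividends) I = 0.50·e^(−0.0696·9/12) = 0.4746
Fair futures F* = (S − I)·e^(rT) = (118.49 − 0.4746)·e^0.069600 = 118.0154 × 1.072079 = 126.5218
Market CHF 128.39 > fair 126.5218: forward overpriced → cash-and-carry (borrow at r, buy the stock and collect the dividends, short the forward).
Profit at T = |F_mkt − F*| = |128.39 − 126.5218| = CHF 1.87 per share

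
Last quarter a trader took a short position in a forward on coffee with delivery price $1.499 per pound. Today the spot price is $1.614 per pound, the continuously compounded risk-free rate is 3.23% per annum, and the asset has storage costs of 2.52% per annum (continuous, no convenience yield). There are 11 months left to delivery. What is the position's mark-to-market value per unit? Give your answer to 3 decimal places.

-$0.196 per pound

Current fair forward for the remaining 11 months: F = S·e^((r + u)·T), (r + u) = 0.0323 + 0.0252 = 0.0575
F = 1.614 · e^(0.0575 × 11/12) = 1.614 × 1.054122 = 1.7014
Value of long forward = (F − K)·e^(−rT) = (1.7014 − 1.499) · e^(−0.0323·11/12)
= 0.2024 × 0.970826 = 0.196
Short position value = −(long value) = -$0.196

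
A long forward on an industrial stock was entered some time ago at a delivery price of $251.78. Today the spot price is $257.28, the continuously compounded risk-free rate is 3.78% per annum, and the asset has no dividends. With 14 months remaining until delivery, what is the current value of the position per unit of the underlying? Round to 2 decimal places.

Current fair forward for the remaining 14 months: F = S·e^(r·T), r = 0.0378
F = 257.28 · e^(0.0378 × 14/12) = 257.28 × 1.045087 = 268.8800
Value of long forward = (F − K)·e^(−rT) = (268.8800 − 251.78) · e^(−0.0378·14/12)
= 17.1000 × 0.956858 = 16.36

$16.36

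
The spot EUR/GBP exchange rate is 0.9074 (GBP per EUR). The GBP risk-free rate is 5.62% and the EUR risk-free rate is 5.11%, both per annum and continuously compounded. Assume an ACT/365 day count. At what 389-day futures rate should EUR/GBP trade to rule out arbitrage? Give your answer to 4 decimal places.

F = S·e^((r_GBP − r_EUR)T) = 0.9074 · e^((0.0562 − 0.0511) × 389/365)
= 0.9074 · e^0.005435 = 0.9074 × 1.005450
F = 0.9123 GBP per EUR

0.9123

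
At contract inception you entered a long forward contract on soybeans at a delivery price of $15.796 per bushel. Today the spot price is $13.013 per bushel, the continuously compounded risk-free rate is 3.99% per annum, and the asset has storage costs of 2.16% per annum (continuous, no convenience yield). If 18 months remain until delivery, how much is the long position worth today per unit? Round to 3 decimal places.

Current fair forward for the remaining 18 months: F = S·e^((r + u)·T), (r + u) = 0.0399 + 0.0216 = 0.0615
F = 13.013 · e^(0.0615 × 18/12) = 13.013 × 1.096639 = 14.2706
Value of long forward = (F − K)·e^(−rT) = (14.2706 − 15.796) · e^(−0.0399·18/12)
= -1.5254 × 0.941906 = -1.437

-$1.437 per bushel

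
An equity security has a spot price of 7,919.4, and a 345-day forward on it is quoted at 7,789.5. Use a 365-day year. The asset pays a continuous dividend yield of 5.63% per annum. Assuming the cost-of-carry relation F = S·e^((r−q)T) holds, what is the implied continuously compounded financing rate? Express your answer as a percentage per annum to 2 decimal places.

From F = S·e^((r−q)T): (r − q) = ln(F/S)/T
ln(7789.5/7919.4) = ln(0.983597) = -0.016539
(r − q) = -0.016539 / (345/365) = -0.017498
r = ln(F/S)/T + q = -0.017498 + 0.0563 = 0.038802
r = 3.88%

3.88%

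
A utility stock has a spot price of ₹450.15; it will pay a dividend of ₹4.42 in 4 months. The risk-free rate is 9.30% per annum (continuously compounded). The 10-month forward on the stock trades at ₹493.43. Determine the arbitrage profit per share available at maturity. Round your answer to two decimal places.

PV(dividends) I = 4.42·e^(−0.0930·4/12) = 4.2851
Fair forward F* = (S − I)·e^(rT) = (450.15 − 4.2851)·e^0.077500 = 445.8649 × 1.080582 = 481.7936
Market ₹493.43 > fair 481.7936: forward overpriced → cash-and-carry (borrow at r, buy the stock and collect the dividends, short the forward).
Profit at T = |F_mkt − F*| = |493.43 − 481.7936| = ₹11.64 per share

₹11.64 per share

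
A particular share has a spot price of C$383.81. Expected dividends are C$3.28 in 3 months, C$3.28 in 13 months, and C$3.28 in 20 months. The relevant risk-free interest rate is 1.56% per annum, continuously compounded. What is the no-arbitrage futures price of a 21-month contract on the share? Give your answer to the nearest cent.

PV(dividends) I = 3.28·e^(−0.0156·3/12) + 3.28·e^(−0.0156·13/12) + 3.28·e^(−0.0156·20/12)
I = 3.2672 + 3.2250 + 3.1958 = 9.6880
F = (S − I)·e^(rT) = (383.81 − 9.6880) · e^(0.0156·21/12)
= 374.1220 · e^0.027300 = 374.1220 × 1.027676 = C$384.48

C$384.48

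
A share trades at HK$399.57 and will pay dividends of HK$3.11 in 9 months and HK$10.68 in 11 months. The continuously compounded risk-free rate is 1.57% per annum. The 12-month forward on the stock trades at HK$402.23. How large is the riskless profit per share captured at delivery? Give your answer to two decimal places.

HK$10.15 per share

PV(dividends) I = 3.11·e^(−0.0157·9/12) + 10.68·e^(−0.0157·11/12) = 13.6010
Fair forward F* = (S − I)·e^(rT) = (399.57 − 13.6010)·e^0.015700 = 385.9690 × 1.015824 = 392.0766
Market HK$402.23 > fair 392.0766: forward overpriced → cash-and-carry (borrow at r, buy the stock and collect the dividends, short the forward).
Profit at T = |F_mkt − F*| = |402.23 − 392.0766| = HK$10.15 per share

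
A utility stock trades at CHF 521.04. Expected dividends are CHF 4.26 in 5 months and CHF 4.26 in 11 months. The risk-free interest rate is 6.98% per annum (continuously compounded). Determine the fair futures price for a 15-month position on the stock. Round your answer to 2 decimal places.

CHF 559.67

PV(dividends) I = 4.26·e^(−0.0698·5/12) + 4.26·e^(−0.0698·11/12)
I = 4.1379 + 3.9960 = 8.1339
F = (S − I)·e^(rT) = (521.04 − 8.1339) · e^(0.0698·15/12)
= 512.9061 · e^0.087250 = 512.9061 × 1.091169 = CHF 559.67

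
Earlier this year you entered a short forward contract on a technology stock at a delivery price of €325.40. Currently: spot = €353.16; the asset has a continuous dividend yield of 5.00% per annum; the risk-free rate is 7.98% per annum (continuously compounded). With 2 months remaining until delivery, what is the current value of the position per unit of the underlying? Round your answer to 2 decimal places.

-€29.13

Current fair forward for the remaining 2 months: F = S·e^((r − q)·T), (r − q) = 0.0798 − 0.0500 = 0.0298
F = 353.16 · e^(0.0298 × 2/12) = 353.16 × 1.004979 = 354.9184
Value of long forward = (F − K)·e^(−rT) = (354.9184 − 325.40) · e^(−0.0798·2/12)
= 29.5184 × 0.986788 = 29.13
Short position value = −(long value) = -€29.13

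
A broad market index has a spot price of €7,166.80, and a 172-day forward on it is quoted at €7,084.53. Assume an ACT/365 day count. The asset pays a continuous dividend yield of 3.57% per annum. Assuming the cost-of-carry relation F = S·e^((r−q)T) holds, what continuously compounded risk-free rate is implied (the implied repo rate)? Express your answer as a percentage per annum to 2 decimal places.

1.12%

From F = S·e^((r−q)T): (r − q) = ln(F/S)/T
ln(7084.53/7166.80) = ln(0.988521) = -0.011545
(r − q) = -0.011545 / (172/365) = -0.024500
r = ln(F/S)/T + q = -0.024500 + 0.0357 = 0.011200
r = 1.12%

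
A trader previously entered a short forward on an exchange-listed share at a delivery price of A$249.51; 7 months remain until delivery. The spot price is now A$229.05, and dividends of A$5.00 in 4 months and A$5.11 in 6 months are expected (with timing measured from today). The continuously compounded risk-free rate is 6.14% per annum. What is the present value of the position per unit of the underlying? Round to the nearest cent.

A$21.54

PV(remaining dividends) I = 5.00·e^(−0.0614·4/12) + 5.11·e^(−0.0614·6/12) = 9.8542
Current forward F = (S − I)·e^(rT) = (229.05 − 9.8542)·e^(0.0614·7/12) = 219.1958 × 1.036466 = 227.1890
Value (long) = (F − K)·e^(−rT) = (227.1890 − 249.51) × 0.964817 = -21.5357
Short position value = −(long value) = A$21.54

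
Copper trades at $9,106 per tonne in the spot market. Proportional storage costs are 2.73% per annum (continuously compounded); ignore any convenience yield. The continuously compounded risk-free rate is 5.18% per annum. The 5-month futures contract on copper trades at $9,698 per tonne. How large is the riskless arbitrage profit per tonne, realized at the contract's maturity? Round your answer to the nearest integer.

Fair futures: F* = S·e^(carry·T), with carry = (r + u) = 0.0518 + 0.0273 = 0.0791
F* = 9106 · e^(0.0791 × 5/12) = 9106 · e^0.032958 = 9106 × 1.033507 = $9411.1147
Market $9698 > fair $9411.1147: forward overpriced → cash-and-carry (buy spot, short the forward).
At maturity, profit = |F_mkt − F*| = |9698 − 9411.1147| = $287 per tonne

$287 per tonne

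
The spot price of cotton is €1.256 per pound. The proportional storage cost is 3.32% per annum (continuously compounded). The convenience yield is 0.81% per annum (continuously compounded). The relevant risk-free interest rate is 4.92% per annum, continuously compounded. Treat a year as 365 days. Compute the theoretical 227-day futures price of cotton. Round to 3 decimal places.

Net carry = r + u − y = 0.0492 + 0.0332 − 0.0081 = 0.0743
F = S·e^((r+u−y)T) = 1.256 · e^(0.0743 × 227/365) = 1.256 · e^0.046208
= 1.256 × 1.047292 = €1.315 per pound

€1.315 per pound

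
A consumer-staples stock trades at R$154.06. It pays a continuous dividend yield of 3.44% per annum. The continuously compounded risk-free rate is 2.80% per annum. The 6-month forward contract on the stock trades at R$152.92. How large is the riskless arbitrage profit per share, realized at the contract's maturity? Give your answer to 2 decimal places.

Fair forward: F* = S·e^(carry·T), with carry = (r − q) = 0.0280 − 0.0344 = -0.0064
F* = 154.06 · e^(-0.0064 × 6/12) = 154.06 · e^-0.003200 = 154.06 × 0.996805 = R$153.5678
Market R$152.92 < fair R$153.5678: forward underpriced → reverse cash-and-carry (short spot, go long the forward).
At maturity, profit = |F_mkt − F*| = |152.92 − 153.5678| = R$0.65 per share

R$0.65 per share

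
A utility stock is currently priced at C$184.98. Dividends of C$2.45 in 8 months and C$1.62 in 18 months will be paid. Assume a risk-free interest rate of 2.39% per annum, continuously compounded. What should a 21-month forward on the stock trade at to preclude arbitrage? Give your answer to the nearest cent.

C$188.74

PV(dividends) I = 2.45·e^(−0.0239·8/12) + 1.62·e^(−0.0239·18/12)
I = 2.4113 + 1.5630 = 3.9743
F = (S − I)·e^(rT) = (184.98 − 3.9743) · e^(0.0239·21/12)
= 181.0057 · e^0.041825 = 181.0057 × 1.042712 = C$188.74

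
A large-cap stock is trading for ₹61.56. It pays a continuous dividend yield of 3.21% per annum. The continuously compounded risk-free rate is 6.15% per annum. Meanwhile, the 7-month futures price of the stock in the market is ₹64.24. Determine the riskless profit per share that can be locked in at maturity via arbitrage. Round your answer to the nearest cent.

₹1.62 per share

Fair futures: F* = S·e^(carry·T), with carry = (r − q) = 0.0615 − 0.0321 = 0.0294
F* = 61.56 · e^(0.0294 × 7/12) = 61.56 · e^0.017150 = 61.56 × 1.017298 = ₹62.6249
Market ₹64.24 > fair ₹62.6249: forward overpriced → cash-and-carry (buy spot, short the forward).
At maturity, profit = |F_mkt − F*| = |64.24 − 62.6249| = ₹1.62 per share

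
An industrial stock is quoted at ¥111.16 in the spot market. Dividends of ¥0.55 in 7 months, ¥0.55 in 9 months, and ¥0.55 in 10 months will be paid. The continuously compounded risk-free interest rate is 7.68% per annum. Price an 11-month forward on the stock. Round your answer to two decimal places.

PV(dividends) I = 0.55·e^(−0.0768·7/12) + 0.55·e^(−0.0768·9/12) + 0.55·e^(−0.0768·10/12)
I = 0.5259 + 0.5192 + 0.5159 = 1.5610
F = (S − I)·e^(rT) = (111.16 − 1.5610) · e^(0.0768·11/12)
= 109.5990 · e^0.070400 = 109.5990 × 1.072937 = ¥117.59

¥117.59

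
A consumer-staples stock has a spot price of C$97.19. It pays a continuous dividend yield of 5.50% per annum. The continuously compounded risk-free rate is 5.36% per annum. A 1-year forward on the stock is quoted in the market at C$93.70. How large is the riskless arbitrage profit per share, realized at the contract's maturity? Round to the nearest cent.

C$3.35 per share

Fair forward: F* = S·e^(carry·T), with carry = (r − q) = 0.0536 − 0.0550 = -0.0014
F* = 97.19 · e^(-0.0014 × 12/12) = 97.19 · e^-0.001400 = 97.19 × 0.998601 = C$97.0540
Market C$93.70 < fair C$97.0540: forward underpriced → reverse cash-and-carry (short spot, go long the forward).
At maturity, profit = |F_mkt − F*| = |93.70 − 97.0540| = C$3.35 per share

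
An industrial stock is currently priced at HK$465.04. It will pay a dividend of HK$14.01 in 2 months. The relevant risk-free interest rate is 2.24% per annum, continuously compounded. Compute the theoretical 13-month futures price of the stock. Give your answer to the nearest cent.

HK$462.16

PV(dividends) I = 14.01·e^(−0.0224·2/12)
I = 13.9578
F = (S − I)·e^(rT) = (465.04 − 13.9578) · e^(0.0224·13/12)
= 451.0822 · e^0.024267 = 451.0822 × 1.024564 = HK$462.16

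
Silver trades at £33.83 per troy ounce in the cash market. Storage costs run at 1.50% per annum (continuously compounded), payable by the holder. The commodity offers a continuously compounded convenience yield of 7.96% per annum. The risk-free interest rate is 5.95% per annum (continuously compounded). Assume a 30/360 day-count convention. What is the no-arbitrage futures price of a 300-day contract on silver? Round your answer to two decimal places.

£33.69 per troy ounce

Net carry = r + u − y = 0.0595 + 0.0150 − 0.0796 = -0.0051
F = S·e^((r+u−y)T) = 33.83 · e^(-0.0051 × 300/360) = 33.83 · e^-0.004250
= 33.83 × 0.995759 = £33.69 per troy ounce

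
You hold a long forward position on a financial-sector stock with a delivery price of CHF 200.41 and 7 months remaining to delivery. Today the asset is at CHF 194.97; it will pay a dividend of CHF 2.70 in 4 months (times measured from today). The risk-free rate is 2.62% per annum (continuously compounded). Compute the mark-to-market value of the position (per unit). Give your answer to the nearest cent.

-CHF 5.08

PV(remaining dividends) I = 2.70·e^(−0.0262·4/12) = 2.6765
Current forward F = (S − I)·e^(rT) = (194.97 − 2.6765)·e^(0.0262·7/12) = 192.2935 × 1.015401 = 195.2550
Value (long) = (F − K)·e^(−rT) = (195.2550 − 200.41) × 0.984833 = -5.0768
Value = -CHF 5.08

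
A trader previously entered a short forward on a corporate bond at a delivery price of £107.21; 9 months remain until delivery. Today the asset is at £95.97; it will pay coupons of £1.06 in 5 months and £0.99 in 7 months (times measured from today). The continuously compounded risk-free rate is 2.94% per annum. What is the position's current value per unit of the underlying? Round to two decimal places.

PV(remaining coupons) I = 1.06·e^(−0.0294·5/12) + 0.99·e^(−0.0294·7/12) = 2.0203
Current forward F = (S − I)·e^(rT) = (95.97 − 2.0203)·e^(0.0294·9/12) = 93.9497 × 1.022295 = 96.0443
Value (long) = (F − K)·e^(−rT) = (96.0443 − 107.21) × 0.978191 = -10.9222
Short position value = −(long value) = £10.92

£10.92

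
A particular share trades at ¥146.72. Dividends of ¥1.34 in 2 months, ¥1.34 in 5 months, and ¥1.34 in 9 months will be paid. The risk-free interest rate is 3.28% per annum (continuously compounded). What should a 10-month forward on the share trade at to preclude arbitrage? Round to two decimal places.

PV(dividends) I = 1.34·e^(−0.0328·2/12) + 1.34·e^(−0.0328·5/12) + 1.34·e^(−0.0328·9/12)
I = 1.3327 + 1.3218 + 1.3074 = 3.9619
F = (S − I)·e^(rT) = (146.72 − 3.9619) · e^(0.0328·10/12)
= 142.7581 · e^0.027333 = 142.7581 × 1.027710 = ¥146.71

¥146.71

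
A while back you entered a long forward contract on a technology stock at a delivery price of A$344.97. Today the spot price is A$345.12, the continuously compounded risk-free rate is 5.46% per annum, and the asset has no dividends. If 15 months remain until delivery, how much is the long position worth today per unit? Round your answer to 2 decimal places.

A$22.91

Current fair forward for the remaining 15 months: F = S·e^(r·T), r = 0.0546
F = 345.12 · e^(0.0546 × 15/12) = 345.12 × 1.070633 = 369.4969
Value of long forward = (F − K)·e^(−rT) = (369.4969 − 344.97) · e^(−0.0546·15/12)
= 24.5269 × 0.934027 = 22.91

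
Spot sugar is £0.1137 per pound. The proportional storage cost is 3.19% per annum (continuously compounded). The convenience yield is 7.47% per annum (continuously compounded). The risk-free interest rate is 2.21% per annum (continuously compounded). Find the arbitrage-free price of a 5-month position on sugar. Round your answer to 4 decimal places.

£0.1127 per pound

Net carry = r + u − y = 0.0221 + 0.0319 − 0.0747 = -0.0207
F = S·e^((r+u−y)T) = 0.1137 · e^(-0.0207 × 5/12) = 0.1137 · e^-0.008625
= 0.1137 × 0.991412 = £0.1127 per pound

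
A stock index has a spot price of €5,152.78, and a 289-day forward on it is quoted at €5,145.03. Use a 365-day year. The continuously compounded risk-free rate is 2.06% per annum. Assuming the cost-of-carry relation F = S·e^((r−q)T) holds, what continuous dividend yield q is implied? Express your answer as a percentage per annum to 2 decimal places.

From F = S·e^((r−q)T): (r − q) = ln(F/S)/T
ln(5145.03/5152.78) = ln(0.998496) = -0.001505
(r − q) = -0.001505 / (289/365) = -0.001901
q = r − ln(F/S)/T = 0.0206 + 0.001901 = 0.022501
q = 2.25%

2.25%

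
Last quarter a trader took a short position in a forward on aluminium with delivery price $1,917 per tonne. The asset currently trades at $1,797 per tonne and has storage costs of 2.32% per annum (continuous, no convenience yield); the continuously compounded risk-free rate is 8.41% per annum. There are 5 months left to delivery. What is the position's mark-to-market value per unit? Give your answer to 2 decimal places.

Current fair forward for the remaining 5 months: F = S·e^((r + u)·T), (r + u) = 0.0841 + 0.0232 = 0.1073
F = 1797 · e^(0.1073 × 5/12) = 1797 × 1.04572281 = 1879.1639
Value of long forward = (F − K)·e^(−rT) = (1879.1639 − 1917) · e^(−0.0841·5/12)
= -37.8361 × 0.96556518 = -36.53
Short position value = −(long value) = $36.53

$36.53 per tonne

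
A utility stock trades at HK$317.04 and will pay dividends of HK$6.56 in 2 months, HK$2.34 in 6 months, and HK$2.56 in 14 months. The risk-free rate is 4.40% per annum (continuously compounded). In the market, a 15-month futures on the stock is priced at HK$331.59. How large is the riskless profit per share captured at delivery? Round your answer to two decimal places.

PV(dividends) I = 6.56·e^(−0.0440·2/12) + 2.34·e^(−0.0440·6/12) + 2.56·e^(−0.0440·14/12) = 11.2331
Fair futures F* = (S − I)·e^(rT) = (317.04 − 11.2331)·e^0.055000 = 305.8069 × 1.056541 = 323.0975
Market HK$331.59 > fair 323.0975: forward overpriced → cash-and-carry (borrow at r, buy the stock and collect the dividends, short the forward).
Profit at T = |F_mkt − F*| = |331.59 − 323.0975| = HK$8.49 per share

HK$8.49 per share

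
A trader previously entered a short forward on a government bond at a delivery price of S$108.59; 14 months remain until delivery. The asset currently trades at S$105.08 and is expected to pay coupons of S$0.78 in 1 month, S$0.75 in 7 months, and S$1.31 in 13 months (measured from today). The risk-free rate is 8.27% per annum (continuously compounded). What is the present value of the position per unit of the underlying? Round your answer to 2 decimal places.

-S$3.79

PV(remaining coupons) I = 0.78·e^(−0.0827·1/12) + 0.75·e^(−0.0827·7/12) + 1.31·e^(−0.0827·13/12) = 2.6871
Current forward F = (S − I)·e^(rT) = (105.08 − 2.6871)·e^(0.0827·14/12) = 102.3929 × 1.101291 = 112.7644
Value (long) = (F − K)·e^(−rT) = (112.7644 − 108.59) × 0.908025 = 3.7905
Short position value = −(long value) = -S$3.79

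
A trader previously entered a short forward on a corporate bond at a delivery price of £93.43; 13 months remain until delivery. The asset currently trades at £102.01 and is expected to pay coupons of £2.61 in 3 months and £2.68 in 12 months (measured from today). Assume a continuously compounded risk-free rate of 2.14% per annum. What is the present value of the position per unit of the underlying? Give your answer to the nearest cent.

-£5.50

PV(remaining coupons) I = 2.61·e^(−0.0214·3/12) + 2.68·e^(−0.0214·12/12) = 5.2193
Current forward F = (S − I)·e^(rT) = (102.01 − 5.2193)·e^(0.0214·13/12) = 96.7907 × 1.023454 = 99.0608
Value (long) = (F − K)·e^(−rT) = (99.0608 − 93.43) × 0.977083 = 5.5018
Short position value = −(long value) = -£5.50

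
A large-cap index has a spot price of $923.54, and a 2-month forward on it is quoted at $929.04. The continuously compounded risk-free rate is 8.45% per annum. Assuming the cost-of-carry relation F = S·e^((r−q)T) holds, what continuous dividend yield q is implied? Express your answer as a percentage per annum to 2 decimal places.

4.89%

From F = S·e^((r−q)T): (r − q) = ln(F/S)/T
ln(929.04/923.54) = ln(1.005955) = 0.005937
(r − q) = 0.005937 / (2/12) = 0.035622
q = r − ln(F/S)/T = 0.0845 − 0.035622 = 0.048878
q = 4.89%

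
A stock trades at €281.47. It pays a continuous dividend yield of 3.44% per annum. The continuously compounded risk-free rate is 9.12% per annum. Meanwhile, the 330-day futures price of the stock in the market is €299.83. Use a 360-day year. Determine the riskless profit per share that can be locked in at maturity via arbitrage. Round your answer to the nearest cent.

Fair futures: F* = S·e^(carry·T), with carry = (r − q) = 0.0912 − 0.0344 = 0.0568
F* = 281.47 · e^(0.0568 × 330/360) = 281.47 · e^0.052067 = 281.47 × 1.053446 = €296.5134
Market €299.83 > fair €296.5134: forward overpriced → cash-and-carry (buy spot, short the forward).
At maturity, profit = |F_mkt − F*| = |299.83 − 296.5134| = €3.32 per share

€3.32 per share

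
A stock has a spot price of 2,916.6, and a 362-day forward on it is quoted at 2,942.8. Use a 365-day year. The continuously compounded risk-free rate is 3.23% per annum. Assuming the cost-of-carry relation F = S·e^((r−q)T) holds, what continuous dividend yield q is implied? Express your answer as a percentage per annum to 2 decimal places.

From F = S·e^((r−q)T): (r − q) = ln(F/S)/T
ln(2942.8/2916.6) = ln(1.008983) = 0.008943
(r − q) = 0.008943 / (362/365) = 0.009017
q = r − ln(F/S)/T = 0.0323 − 0.009017 = 0.023283
q = 2.33%

2.33%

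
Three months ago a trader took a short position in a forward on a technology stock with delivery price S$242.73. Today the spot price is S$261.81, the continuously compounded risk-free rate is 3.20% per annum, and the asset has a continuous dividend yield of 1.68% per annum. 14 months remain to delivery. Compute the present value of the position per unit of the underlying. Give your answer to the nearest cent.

-S$22.89

Current fair forward for the remaining 14 months: F = S·e^((r − q)·T), (r − q) = 0.0320 − 0.0168 = 0.0152
F = 261.81 · e^(0.0152 × 14/12) = 261.81 × 1.017892 = 266.4943
Value of long forward = (F − K)·e^(−rT) = (266.4943 − 242.73) · e^(−0.0320·14/12)
= 23.7643 × 0.963355 = 22.89
Short position value = −(long value) = -S$22.89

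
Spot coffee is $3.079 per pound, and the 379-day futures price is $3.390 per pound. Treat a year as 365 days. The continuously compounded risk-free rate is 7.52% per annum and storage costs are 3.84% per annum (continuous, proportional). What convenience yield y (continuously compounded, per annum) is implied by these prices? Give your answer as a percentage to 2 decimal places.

2.09%

F = S·e^((r+u−y)T) ⇒ (r+u−y) = ln(F/S)/T
ln(3.390/3.079) = 0.096225; /T ⇒ 0.092671
y = r + u − ln(F/S)/T = 0.0752 + 0.0384 − 0.092671 = 0.020929
y = 2.09%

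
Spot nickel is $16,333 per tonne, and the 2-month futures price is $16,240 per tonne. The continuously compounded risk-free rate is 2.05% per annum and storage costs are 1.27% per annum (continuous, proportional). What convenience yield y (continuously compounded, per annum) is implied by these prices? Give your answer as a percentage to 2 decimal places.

F = S·e^((r+u−y)T) ⇒ (r+u−y) = ln(F/S)/T
ln(16240/16333) = -0.005710; /T ⇒ -0.034260
y = r + u − ln(F/S)/T = 0.0205 + 0.0127 + 0.034260 = 0.067460
y = 6.75%

6.75%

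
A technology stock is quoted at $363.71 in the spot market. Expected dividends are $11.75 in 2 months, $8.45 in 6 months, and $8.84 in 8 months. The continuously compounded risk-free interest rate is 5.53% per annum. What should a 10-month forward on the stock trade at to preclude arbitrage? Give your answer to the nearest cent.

$351.14

PV(dividends) I = 11.75·e^(−0.0553·2/12) + 8.45·e^(−0.0553·6/12) + 8.84·e^(−0.0553·8/12)
I = 11.6422 + 8.2196 + 8.5200 = 28.3818
F = (S − I)·e^(rT) = (363.71 − 28.3818) · e^(0.0553·10/12)
= 335.3282 · e^0.046083 = 335.3282 × 1.047161 = $351.14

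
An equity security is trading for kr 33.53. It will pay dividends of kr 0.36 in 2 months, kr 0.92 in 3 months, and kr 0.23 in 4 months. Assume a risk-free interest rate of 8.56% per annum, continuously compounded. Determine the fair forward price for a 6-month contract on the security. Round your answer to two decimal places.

kr 33.45

PV(dividends) I = 0.36·e^(−0.0856·2/12) + 0.92·e^(−0.0856·3/12) + 0.23·e^(−0.0856·4/12)
I = 0.3549 + 0.9005 + 0.2235 = 1.4789
F = (S − I)·e^(rT) = (33.53 − 1.4789) · e^(0.0856·6/12)
= 32.0511 · e^0.042800 = 32.0511 × 1.043729 = kr 33.45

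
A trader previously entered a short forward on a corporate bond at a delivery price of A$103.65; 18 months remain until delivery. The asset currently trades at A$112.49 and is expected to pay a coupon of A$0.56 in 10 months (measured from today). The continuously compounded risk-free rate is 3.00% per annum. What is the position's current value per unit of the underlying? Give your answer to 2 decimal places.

PV(remaining coupons) I = 0.56·e^(−0.0300·10/12) = 0.5462
Current forward F = (S − I)·e^(rT) = (112.49 − 0.5462)·e^(0.0300·18/12) = 111.9438 × 1.046028 = 117.0963
Value (long) = (F − K)·e^(−rT) = (117.0963 − 103.65) × 0.955997 = 12.8546
Short position value = −(long value) = -A$12.85

-A$12.85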